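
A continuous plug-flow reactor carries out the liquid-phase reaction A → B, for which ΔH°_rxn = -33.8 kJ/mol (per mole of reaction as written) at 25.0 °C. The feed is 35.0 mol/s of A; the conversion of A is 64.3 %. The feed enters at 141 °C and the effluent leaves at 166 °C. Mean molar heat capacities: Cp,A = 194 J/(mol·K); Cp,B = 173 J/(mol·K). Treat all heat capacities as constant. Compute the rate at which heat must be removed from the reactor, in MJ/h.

Extent of reaction ξ = 0.643 × 35.0 = 22.505 mol/s
Reaction term: ξ·ΔH°_rxn = 22.505 × -33.8 = -760.67 kJ/s
Sensible, feed 141→25 °C: -787.64 kJ/s
Outlet flows (mol/s): A 12.495, B 22.505
Sensible, products 25→166 °C: 890.75 kJ/s
Q = ΔH = -657.56 kJ/s = -657.56 kW
Heat removed = 2367.2 MJ/h

Q_out = 2370 MJ/h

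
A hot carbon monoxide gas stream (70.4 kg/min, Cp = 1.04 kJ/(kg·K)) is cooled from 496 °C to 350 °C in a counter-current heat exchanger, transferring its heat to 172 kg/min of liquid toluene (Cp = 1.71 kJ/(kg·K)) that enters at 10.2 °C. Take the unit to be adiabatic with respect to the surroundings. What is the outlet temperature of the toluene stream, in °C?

Heat released by hot stream: Q = 70.4 × 1.04 × (496 − 350) = 10690 kJ/min
Energy balance on cold side (adiabatic exchanger): Q = ṁ_c·Cp_c·(T_c,out − T_c,in)
T_c,out = 10.2 + 10690/(172 × 1.71) = 46.544 °C

T_c,out = 46.5 °C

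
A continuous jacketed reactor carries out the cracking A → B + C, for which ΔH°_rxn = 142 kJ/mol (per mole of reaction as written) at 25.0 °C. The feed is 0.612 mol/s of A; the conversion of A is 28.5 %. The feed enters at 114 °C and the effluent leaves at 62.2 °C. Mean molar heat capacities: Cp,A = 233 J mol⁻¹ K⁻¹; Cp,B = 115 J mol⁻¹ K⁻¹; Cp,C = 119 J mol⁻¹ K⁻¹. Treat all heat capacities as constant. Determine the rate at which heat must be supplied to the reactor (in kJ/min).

Extent of reaction ξ = 0.285 × 0.612 = 0.17442 mol/s
Reaction term: ξ·ΔH°_rxn = 0.17442 × 142 = 24.768 kJ/s
Sensible, feed 114→25 °C: -12.691 kJ/s
Outlet flows (mol/s): A 0.43758, B 0.17442, C 0.17442
Sensible, products 25→62.2 °C: 5.3111 kJ/s
Q = ΔH = 17.388 kJ/s = 17.388 kW
Heat supplied = 1043.3 kJ/min

Q_in = 1040 kJ/min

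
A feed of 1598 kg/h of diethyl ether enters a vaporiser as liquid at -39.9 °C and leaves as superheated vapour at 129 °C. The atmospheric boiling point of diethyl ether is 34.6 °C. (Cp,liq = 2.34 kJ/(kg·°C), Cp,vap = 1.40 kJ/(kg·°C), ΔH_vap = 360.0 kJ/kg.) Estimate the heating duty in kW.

Q = 296 kW

liquid -39.9→34.6 °C: 174.33 kJ/kg
vaporisation at 34.6 °C: 360 kJ/kg
vapour 34.6→129 °C: 132.16 kJ/kg
Δh = 174.33 + 360 + 132.16 = 666.49 kJ/kg
Q = ṁ·Δh = 1598 kg/h × 666.49 kJ/kg = 1.0651e+06 kJ/h
|Q| = 295.85 kW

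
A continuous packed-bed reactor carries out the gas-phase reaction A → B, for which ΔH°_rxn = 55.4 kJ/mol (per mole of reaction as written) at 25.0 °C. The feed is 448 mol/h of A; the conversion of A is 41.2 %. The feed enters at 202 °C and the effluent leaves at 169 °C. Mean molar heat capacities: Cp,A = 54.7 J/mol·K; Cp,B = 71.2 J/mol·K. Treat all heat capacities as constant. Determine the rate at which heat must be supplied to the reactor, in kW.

Q_in = 2.74 kW

Extent of reaction ξ = 0.412 × 448 = 184.58 mol/h
Reaction term: ξ·ΔH°_rxn = 184.58 × 55.4 = 10226 kJ/h
Sensible, feed 202→25 °C: -4337.5 kJ/h
Outlet flows (mol/h): A 263.42, B 184.58
Sensible, products 25→169 °C: 3967.4 kJ/h
Q = ΔH = 9855.4 kJ/h = 2.7376 kW
Heat supplied = 2.7376 kW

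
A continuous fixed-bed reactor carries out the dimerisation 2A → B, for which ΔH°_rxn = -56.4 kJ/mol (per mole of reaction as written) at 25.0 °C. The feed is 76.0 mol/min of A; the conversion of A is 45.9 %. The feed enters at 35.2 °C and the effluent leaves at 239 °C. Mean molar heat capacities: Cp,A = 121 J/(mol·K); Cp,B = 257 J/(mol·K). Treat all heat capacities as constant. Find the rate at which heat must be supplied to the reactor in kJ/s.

Extent of reaction ξ = 0.459 × 76.0 / 2 = 17.442 mol/min
Reaction term: ξ·ΔH°_rxn = 17.442 × -56.4 = -983.73 kJ/min
Sensible, feed 35.2→25 °C: -93.799 kJ/min
Outlet flows (mol/min): A 41.116, B 17.442
Sensible, products 25→239 °C: 2023.9 kJ/min
Q = ΔH = 946.4 kJ/min = 15.773 kW
Heat supplied = 15.773 kJ/s

Q_in = 15.8 kJ/s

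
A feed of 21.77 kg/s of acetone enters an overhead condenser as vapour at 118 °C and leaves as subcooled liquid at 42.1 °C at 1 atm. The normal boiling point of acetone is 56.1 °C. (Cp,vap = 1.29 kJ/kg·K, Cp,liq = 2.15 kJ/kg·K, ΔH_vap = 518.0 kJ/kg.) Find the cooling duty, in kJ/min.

Q_c = 820000 kJ/min

vapour 118→56.1 °C: -79.851 kJ/kg
condensation at 56.1 °C: -518 kJ/kg
liquid 56.1→42.1 °C: -30.1 kJ/kg
Δh = -79.851 + -518 + -30.1 = -627.95 kJ/kg
Q = ṁ·Δh = 21.77 kg/s × -627.95 kJ/kg = -13670 kJ/s
|Q| = 13670 kW = 820230 kJ/min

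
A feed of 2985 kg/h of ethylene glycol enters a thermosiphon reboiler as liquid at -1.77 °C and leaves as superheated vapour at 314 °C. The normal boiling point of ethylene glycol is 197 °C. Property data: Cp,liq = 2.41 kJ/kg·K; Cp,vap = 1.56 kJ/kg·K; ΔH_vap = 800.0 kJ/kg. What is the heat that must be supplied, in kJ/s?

liquid -1.77→197 °C: 479.04 kJ/kg
vaporisation at 197 °C: 800 kJ/kg
vapour 197→314 °C: 182.52 kJ/kg
Δh = 479.04 + 800 + 182.52 = 1461.6 kJ/kg
Q = ṁ·Δh = 2985 kg/h × 1461.6 kJ/kg = 4.3627e+06 kJ/h
|Q| = 1211.9 kW

Q = 1210 kJ/s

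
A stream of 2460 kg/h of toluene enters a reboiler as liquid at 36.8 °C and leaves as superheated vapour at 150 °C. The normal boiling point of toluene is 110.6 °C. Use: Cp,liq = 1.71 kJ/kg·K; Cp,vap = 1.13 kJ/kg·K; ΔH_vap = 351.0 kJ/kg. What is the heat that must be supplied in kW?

liquid 36.8→110.6 °C: 126.2 kJ/kg
vaporisation at 110.6 °C: 351 kJ/kg
vapour 110.6→150 °C: 44.522 kJ/kg
Δh = 126.2 + 351 + 44.522 = 521.72 kJ/kg
Q = ṁ·Δh = 2460 kg/h × 521.72 kJ/kg = 1.2834e+06 kJ/h
|Q| = 356.51 kW

Q = 357 kW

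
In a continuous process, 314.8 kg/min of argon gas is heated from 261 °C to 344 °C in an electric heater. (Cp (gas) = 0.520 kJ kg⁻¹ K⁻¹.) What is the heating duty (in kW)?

Q = 226 kW

Q = ṁ·Cp·ΔT = 314.8 × 0.520 × (344 − 261) = 13587 kJ/min
Converting: 13587 / 60 s = 226.45 kW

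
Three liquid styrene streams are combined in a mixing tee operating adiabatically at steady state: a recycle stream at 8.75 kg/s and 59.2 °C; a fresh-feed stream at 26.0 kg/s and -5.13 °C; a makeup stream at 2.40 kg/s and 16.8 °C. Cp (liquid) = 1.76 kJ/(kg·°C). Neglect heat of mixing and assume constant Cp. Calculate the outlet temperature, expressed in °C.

T_out = 11.4 °C

No heat crosses the boundary, so H_out = H_in.
T_out = Σ ṁᵢCp,ᵢTᵢ / Σ ṁᵢCp,ᵢ
      = 747.89 / 65.384 = 11.438 °C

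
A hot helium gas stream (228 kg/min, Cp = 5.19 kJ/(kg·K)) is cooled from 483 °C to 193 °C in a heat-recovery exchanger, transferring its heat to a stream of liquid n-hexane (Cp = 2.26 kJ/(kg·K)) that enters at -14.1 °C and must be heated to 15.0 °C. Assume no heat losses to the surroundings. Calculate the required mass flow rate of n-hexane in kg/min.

ṁ_c = 5220 kg/min

Heat released by hot stream: Q = 228 × 5.19 × (483 − 193) = 343160 kJ/min
Energy balance on cold side (adiabatic exchanger): Q = ṁ_c·Cp_c·(T_c,out − T_c,in)
ṁ_c = 343160 / [2.26 × (15.0 − -14.1)] = 5217.9 kg/min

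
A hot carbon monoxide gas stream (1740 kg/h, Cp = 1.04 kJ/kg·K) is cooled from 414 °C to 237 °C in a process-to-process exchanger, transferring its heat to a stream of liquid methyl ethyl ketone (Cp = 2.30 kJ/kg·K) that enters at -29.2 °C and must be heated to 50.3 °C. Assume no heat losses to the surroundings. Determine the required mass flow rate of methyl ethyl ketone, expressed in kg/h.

ṁ_c = 1750 kg/h

Heat released by hot stream: Q = 1740 × 1.04 × (414 − 237) = 320300 kJ/h
Energy balance on cold side (adiabatic exchanger): Q = ṁ_c·Cp_c·(T_c,out − T_c,in)
ṁ_c = 320300 / [2.30 × (50.3 − -29.2)] = 1751.7 kg/h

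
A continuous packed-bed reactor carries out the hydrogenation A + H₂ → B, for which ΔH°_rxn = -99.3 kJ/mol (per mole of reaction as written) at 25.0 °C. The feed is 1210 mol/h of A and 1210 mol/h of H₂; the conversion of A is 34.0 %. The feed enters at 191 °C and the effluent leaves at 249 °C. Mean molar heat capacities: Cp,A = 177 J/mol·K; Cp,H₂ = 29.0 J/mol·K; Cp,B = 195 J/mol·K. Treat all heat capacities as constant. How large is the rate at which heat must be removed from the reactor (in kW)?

Extent of reaction ξ = 0.340 × 1210 = 411.4 mol/h
Reaction term: ξ·ΔH°_rxn = 411.4 × -99.3 = -40852 kJ/h
Sensible, feed 191→25 °C: -41377 kJ/h
Outlet flows (mol/h): A 798.6, H₂ 798.6, B 411.4
Sensible, products 25→249 °C: 54821 kJ/h
Q = ΔH = -27409 kJ/h = -7.6135 kW
Heat removed = 7.6135 kW

Q_out = 7.61 kW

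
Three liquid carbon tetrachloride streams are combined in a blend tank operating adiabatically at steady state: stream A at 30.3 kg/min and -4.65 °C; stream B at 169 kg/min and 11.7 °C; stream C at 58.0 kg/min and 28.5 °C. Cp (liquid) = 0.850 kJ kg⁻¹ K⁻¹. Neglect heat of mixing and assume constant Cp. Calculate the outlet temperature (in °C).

Energy balance with Q = 0: Σ ṁᵢCp,ᵢ(T_out − Tᵢ) = 0
Σ ṁᵢCp,ᵢTᵢ = 30.3×0.850×-4.65 + 169×0.850×11.7 + 58.0×0.850×28.5 = 2966
Σ ṁᵢCp,ᵢ = 30.3×0.850 + 169×0.850 + 58.0×0.850 = 218.71
T_out = 2966 / 218.71 = 13.562 °C

T_out = 13.6 °C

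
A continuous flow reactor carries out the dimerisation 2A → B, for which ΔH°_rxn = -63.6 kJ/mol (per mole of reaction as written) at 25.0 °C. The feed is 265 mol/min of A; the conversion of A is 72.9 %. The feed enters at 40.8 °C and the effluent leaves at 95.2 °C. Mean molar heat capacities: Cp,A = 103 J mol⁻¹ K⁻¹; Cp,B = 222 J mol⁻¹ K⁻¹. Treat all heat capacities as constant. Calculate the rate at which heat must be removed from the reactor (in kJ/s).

Extent of reaction ξ = 0.729 × 265 / 2 = 96.593 mol/min
Reaction term: ξ·ΔH°_rxn = 96.593 × -63.6 = -6143.3 kJ/min
Sensible, feed 40.8→25 °C: -431.26 kJ/min
Outlet flows (mol/min): A 71.815, B 96.593
Sensible, products 25→95.2 °C: 2024.6 kJ/min
Q = ΔH = -4549.9 kJ/min = -75.832 kW
Heat removed = 75.832 kJ/s

Q_out = 75.8 kJ/s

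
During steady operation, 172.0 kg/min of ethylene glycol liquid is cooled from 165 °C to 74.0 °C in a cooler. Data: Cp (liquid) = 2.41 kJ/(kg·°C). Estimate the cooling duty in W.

Q_c = 629000 W

Q = ṁ·Cp·ΔT = 172.0 × 2.41 × (74.0 − 165) = -37721 kJ/min
Converting: 37721 / 60 s = 628.69 kW
Cooling duty = 628690 W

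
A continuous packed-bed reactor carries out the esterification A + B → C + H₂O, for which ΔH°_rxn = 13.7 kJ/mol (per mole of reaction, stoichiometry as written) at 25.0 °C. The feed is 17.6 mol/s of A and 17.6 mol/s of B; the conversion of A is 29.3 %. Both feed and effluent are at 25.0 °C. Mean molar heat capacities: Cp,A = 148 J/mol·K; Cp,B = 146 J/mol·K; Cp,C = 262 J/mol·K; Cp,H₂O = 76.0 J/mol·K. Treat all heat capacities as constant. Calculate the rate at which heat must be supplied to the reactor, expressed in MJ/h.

Extent of reaction ξ = 0.293 × 17.6 = 5.1568 mol/s
Reaction term: ξ·ΔH°_rxn = 5.1568 × 13.7 = 70.648 kJ/s
Q = ΔH = 70.648 kJ/s = 70.648 kW
Heat supplied = 254.33 MJ/h

Q_in = 254 MJ/h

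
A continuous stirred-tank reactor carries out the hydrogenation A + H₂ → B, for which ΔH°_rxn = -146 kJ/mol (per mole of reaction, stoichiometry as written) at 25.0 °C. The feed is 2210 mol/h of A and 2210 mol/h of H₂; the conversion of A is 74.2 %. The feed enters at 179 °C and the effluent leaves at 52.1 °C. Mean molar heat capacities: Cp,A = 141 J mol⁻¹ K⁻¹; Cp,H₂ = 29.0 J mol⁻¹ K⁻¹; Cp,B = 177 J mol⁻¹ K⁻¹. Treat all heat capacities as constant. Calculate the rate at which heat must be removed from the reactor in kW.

Extent of reaction ξ = 0.742 × 2210 = 1639.8 mol/h
Reaction term: ξ·ΔH°_rxn = 1639.8 × -146 = -239410 kJ/h
Sensible, feed 179→25 °C: -57858 kJ/h
Outlet flows (mol/h): A 570.18, H₂ 570.18, B 1639.8
Sensible, products 25→52.1 °C: 10493 kJ/h
Q = ΔH = -286780 kJ/h = -79.661 kW
Heat removed = 79.661 kW

Q_out = 79.7 kW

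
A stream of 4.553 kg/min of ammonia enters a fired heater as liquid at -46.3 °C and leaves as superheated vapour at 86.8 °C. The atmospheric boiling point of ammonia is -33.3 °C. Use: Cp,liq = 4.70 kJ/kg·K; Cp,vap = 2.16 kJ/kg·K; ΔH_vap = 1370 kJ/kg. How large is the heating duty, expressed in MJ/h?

Q = 462 MJ/h

liquid -46.3→-33.3 °C: 61.1 kJ/kg
vaporisation at -33.3 °C: 1370 kJ/kg
vapour -33.3→86.8 °C: 259.42 kJ/kg
Δh = 61.1 + 1370 + 259.42 = 1690.5 kJ/kg
Q = ṁ·Δh = 4.553 kg/min × 1690.5 kJ/kg = 7696.9 kJ/min
|Q| = 128.28 kW = 461.82 MJ/h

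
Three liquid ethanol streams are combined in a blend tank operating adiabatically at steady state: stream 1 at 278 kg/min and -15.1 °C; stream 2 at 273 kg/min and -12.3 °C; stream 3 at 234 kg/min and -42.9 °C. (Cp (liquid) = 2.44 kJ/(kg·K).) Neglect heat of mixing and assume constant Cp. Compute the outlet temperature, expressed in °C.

Energy balance with Q = 0: Σ ṁᵢCp,ᵢ(T_out − Tᵢ) = 0
Σ ṁᵢCp,ᵢTᵢ = 278×2.44×-15.1 + 273×2.44×-12.3 + 234×2.44×-42.9 = -42930
Σ ṁᵢCp,ᵢ = 278×2.44 + 273×2.44 + 234×2.44 = 1915.4
T_out = -42930 / 1915.4 = -22.413 °C

T_out = -22.4 °C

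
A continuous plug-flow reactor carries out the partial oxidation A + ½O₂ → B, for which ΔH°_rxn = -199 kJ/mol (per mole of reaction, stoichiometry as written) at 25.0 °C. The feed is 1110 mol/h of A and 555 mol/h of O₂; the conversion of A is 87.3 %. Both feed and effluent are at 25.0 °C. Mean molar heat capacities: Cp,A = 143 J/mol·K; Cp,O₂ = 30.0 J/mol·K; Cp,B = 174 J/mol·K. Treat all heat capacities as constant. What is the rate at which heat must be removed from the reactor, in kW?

Extent of reaction ξ = 0.873 × 1110 = 969.03 mol/h
Reaction term: ξ·ΔH°_rxn = 969.03 × -199 = -192840 kJ/h
Q = ΔH = -192840 kJ/h = -53.566 kW
Heat removed = 53.566 kW

Q_out = 53.6 kW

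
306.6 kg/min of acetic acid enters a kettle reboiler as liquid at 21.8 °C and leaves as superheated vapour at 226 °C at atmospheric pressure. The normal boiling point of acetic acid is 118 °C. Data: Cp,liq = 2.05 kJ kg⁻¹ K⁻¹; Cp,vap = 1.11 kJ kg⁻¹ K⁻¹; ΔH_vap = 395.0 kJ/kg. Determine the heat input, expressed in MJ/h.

Q = 13100 MJ/h

liquid 21.8→118 °C: 197.21 kJ/kg
vaporisation at 118 °C: 395 kJ/kg
vapour 118→226 °C: 119.88 kJ/kg
Δh = 197.21 + 395 + 119.88 = 712.09 kJ/kg
Q = ṁ·Δh = 306.6 kg/min × 712.09 kJ/kg = 218330 kJ/min
|Q| = 3638.8 kW = 13100 MJ/h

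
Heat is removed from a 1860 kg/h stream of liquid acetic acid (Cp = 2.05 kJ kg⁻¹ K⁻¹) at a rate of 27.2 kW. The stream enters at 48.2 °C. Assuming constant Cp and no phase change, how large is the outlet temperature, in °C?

Q = 27.2 kW = 97920 kJ/h
ΔT = Q/(ṁ·Cp) = 97920/(1860×2.05) = 25.681 K
T_out = 48.2 − 25.681 = 22.519 °C

T_out = 22.5 °C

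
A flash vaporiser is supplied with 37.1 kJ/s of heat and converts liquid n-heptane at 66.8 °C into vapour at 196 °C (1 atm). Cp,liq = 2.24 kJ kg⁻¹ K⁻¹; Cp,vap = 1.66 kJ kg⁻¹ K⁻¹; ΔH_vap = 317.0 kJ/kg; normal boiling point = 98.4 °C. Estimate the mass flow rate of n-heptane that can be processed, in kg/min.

Δh = 2.24×(98.4−66.8) + 317.0 + 1.66×(196−98.4) = 549.8 kJ/kg
Q = 37.1 kJ/s = 37.1 kJ/s = 2226 kJ/min
ṁ = Q/Δh = 2226 / 549.8 = 4.0487 kg/min

ṁ = 4.05 kg/min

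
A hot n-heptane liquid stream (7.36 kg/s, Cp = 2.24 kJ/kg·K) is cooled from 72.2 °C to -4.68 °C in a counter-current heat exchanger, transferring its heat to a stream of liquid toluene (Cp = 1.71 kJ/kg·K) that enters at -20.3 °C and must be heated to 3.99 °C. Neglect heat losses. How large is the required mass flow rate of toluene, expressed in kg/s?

Heat released by hot stream: Q = 7.36 × 2.24 × (72.2 − -4.68) = 1267.5 kJ/s
Energy balance on cold side (adiabatic exchanger): Q = ṁ_c·Cp_c·(T_c,out − T_c,in)
ṁ_c = 1267.5 / [1.71 × (3.99 − -20.3)] = 30.515 kg/s

ṁ_c = 30.5 kg/s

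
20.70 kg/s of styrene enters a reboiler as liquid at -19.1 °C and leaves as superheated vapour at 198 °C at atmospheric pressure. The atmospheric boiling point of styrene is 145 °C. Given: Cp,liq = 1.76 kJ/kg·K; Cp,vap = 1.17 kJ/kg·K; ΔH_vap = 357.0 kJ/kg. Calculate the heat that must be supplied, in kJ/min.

Q = 879000 kJ/min

liquid -19.1→145 °C: 288.82 kJ/kg
vaporisation at 145 °C: 357 kJ/kg
vapour 145→198 °C: 62.01 kJ/kg
Δh = 288.82 + 357 + 62.01 = 707.83 kJ/kg
Q = ṁ·Δh = 20.70 kg/s × 707.83 kJ/kg = 14652 kJ/s
|Q| = 14652 kW = 879120 kJ/min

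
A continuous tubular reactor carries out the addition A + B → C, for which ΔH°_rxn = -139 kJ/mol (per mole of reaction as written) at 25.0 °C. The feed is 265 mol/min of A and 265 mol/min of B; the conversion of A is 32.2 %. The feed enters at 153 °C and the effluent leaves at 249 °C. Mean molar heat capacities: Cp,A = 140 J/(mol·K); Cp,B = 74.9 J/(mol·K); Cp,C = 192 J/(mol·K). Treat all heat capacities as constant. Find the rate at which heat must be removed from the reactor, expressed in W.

Q_out = 114000 W

Extent of reaction ξ = 0.322 × 265 = 85.33 mol/min
Reaction term: ξ·ΔH°_rxn = 85.33 × -139 = -11861 kJ/min
Sensible, feed 153→25 °C: -7289.4 kJ/min
Outlet flows (mol/min): A 179.67, B 179.67, C 85.33
Sensible, products 25→249 °C: 12319 kJ/min
Q = ΔH = -6831.5 kJ/min = -113.86 kW
Heat removed = 113860 W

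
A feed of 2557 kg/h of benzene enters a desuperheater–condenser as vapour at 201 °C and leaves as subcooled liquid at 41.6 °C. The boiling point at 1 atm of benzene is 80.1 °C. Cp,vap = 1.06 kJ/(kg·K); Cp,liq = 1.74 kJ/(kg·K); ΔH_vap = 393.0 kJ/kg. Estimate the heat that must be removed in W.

Q_c = 418000 W

vapour 201→80.1 °C: -128.15 kJ/kg
condensation at 80.1 °C: -393 kJ/kg
liquid 80.1→41.6 °C: -66.99 kJ/kg
Δh = -128.15 + -393 + -66.99 = -588.14 kJ/kg
Q = ṁ·Δh = 2557 kg/h × -588.14 kJ/kg = -1.5039e+06 kJ/h
|Q| = 417.75 kW = 417750 W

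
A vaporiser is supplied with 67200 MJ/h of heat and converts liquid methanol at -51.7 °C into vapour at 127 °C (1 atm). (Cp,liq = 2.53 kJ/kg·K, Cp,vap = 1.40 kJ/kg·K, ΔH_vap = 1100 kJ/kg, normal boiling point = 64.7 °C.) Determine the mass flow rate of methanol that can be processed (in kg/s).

Δh = 2.53×(64.7−-51.7) + 1100 + 1.40×(127−64.7) = 1481.7 kJ/kg
Q = 67200 MJ/h = 18667 kJ/s = 18667 kJ/s
ṁ = Q/Δh = 18667 / 1481.7 = 12.598 kg/s

ṁ = 12.6 kg/s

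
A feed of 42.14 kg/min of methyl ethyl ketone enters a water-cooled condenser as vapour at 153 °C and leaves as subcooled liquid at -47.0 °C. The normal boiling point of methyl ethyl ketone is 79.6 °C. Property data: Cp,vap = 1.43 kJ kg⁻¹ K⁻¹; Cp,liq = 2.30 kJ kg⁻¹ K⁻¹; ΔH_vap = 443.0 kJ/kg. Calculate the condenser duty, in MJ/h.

vapour 153→79.6 °C: -104.96 kJ/kg
condensation at 79.6 °C: -443 kJ/kg
liquid 79.6→-47.0 °C: -291.18 kJ/kg
Δh = -104.96 + -443 + -291.18 = -839.14 kJ/kg
Q = ṁ·Δh = 42.14 kg/min × -839.14 kJ/kg = -35361 kJ/min
|Q| = 589.36 kW = 2121.7 MJ/h

Q_c = 2120 MJ/h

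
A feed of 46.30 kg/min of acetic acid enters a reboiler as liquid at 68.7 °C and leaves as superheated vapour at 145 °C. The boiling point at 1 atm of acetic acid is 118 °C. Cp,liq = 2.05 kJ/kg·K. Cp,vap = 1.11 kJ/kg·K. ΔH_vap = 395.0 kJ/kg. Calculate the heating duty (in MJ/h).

Q = 1460 MJ/h

liquid 68.7→118 °C: 101.06 kJ/kg
vaporisation at 118 °C: 395 kJ/kg
vapour 118→145 °C: 29.97 kJ/kg
Δh = 101.06 + 395 + 29.97 = 526.03 kJ/kg
Q = ṁ·Δh = 46.30 kg/min × 526.03 kJ/kg = 24355 kJ/min
|Q| = 405.92 kW = 1461.3 MJ/h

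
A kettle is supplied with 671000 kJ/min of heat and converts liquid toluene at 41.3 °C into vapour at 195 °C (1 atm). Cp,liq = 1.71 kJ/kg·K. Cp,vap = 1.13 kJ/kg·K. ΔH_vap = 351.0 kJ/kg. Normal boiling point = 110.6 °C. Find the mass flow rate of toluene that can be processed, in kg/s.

Δh = 1.71×(110.6−41.3) + 351.0 + 1.13×(195−110.6) = 564.88 kJ/kg
Q = 671000 kJ/min = 11183 kJ/s = 11183 kJ/s
ṁ = Q/Δh = 11183 / 564.88 = 19.798 kg/s

ṁ = 19.8 kg/s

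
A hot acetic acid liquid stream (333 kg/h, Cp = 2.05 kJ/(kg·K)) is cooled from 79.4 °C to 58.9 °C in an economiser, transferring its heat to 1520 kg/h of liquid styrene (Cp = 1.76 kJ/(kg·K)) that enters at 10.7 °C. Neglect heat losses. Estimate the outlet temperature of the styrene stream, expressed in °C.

T_c,out = 15.9 °C

Heat released by hot stream: Q = 333 × 2.05 × (79.4 − 58.9) = 13994 kJ/h
Energy balance on cold side (adiabatic exchanger): Q = ṁ_c·Cp_c·(T_c,out − T_c,in)
T_c,out = 10.7 + 13994/(1520 × 1.76) = 15.931 °C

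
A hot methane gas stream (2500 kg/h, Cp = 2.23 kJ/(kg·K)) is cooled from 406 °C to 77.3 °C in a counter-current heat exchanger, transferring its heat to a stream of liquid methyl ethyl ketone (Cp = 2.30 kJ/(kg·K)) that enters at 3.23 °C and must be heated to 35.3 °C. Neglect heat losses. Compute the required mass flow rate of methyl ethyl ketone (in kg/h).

ṁ_c = 24800 kg/h

Heat released by hot stream: Q = 2500 × 2.23 × (406 − 77.3) = 1.8325e+06 kJ/h
Energy balance on cold side (adiabatic exchanger): Q = ṁ_c·Cp_c·(T_c,out − T_c,in)
ṁ_c = 1.8325e+06 / [2.30 × (35.3 − 3.23)] = 24844 kg/h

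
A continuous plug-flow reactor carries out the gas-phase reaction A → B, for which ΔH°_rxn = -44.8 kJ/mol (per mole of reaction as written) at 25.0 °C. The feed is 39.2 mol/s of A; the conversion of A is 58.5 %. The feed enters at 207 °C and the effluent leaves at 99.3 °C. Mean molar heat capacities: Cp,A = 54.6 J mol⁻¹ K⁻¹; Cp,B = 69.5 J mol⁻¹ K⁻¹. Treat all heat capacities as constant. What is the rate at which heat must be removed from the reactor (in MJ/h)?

Extent of reaction ξ = 0.585 × 39.2 = 22.932 mol/s
Reaction term: ξ·ΔH°_rxn = 22.932 × -44.8 = -1027.4 kJ/s
Sensible, feed 207→25 °C: -389.54 kJ/s
Outlet flows (mol/s): A 16.268, B 22.932
Sensible, products 25→99.3 °C: 184.41 kJ/s
Q = ΔH = -1232.5 kJ/s = -1232.5 kW
Heat removed = 4436.9 MJ/h

Q_out = 4440 MJ/h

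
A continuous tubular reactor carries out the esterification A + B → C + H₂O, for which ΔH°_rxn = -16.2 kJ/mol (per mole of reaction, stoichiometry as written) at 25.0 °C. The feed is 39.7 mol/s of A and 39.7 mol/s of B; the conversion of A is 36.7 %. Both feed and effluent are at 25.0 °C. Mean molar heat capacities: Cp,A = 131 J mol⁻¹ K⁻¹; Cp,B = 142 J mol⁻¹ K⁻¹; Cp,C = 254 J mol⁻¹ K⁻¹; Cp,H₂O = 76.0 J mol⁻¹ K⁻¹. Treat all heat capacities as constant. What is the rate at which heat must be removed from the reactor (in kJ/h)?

Q_out = 850000 kJ/h

Extent of reaction ξ = 0.367 × 39.7 = 14.57 mol/s
Reaction term: ξ·ΔH°_rxn = 14.57 × -16.2 = -236.03 kJ/s
Q = ΔH = -236.03 kJ/s = -236.03 kW
Heat removed = 849720 kJ/h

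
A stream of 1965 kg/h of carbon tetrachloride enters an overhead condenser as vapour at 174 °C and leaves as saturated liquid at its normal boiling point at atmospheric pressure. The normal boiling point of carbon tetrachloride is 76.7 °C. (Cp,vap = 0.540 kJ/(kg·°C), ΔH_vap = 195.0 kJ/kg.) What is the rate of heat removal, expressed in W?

vapour 174→76.7 °C: -52.542 kJ/kg
condensation at 76.7 °C: -195 kJ/kg
Δh = -52.542 + -195 = -247.54 kJ/kg
Q = ṁ·Δh = 1965 kg/h × -247.54 kJ/kg = -486420 kJ/h
|Q| = 135.12 kW = 135120 W

Q_c = 135000 W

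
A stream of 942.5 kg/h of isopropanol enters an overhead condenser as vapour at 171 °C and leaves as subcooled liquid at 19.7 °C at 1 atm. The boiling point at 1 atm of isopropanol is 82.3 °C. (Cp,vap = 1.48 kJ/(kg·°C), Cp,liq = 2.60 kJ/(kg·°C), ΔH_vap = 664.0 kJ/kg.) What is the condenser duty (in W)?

Q_c = 251000 W

vapour 171→82.3 °C: -131.28 kJ/kg
condensation at 82.3 °C: -664 kJ/kg
liquid 82.3→19.7 °C: -162.76 kJ/kg
Δh = -131.28 + -664 + -162.76 = -958.04 kJ/kg
Q = ṁ·Δh = 942.5 kg/h × -958.04 kJ/kg = -902950 kJ/h
|Q| = 250.82 kW = 250820 W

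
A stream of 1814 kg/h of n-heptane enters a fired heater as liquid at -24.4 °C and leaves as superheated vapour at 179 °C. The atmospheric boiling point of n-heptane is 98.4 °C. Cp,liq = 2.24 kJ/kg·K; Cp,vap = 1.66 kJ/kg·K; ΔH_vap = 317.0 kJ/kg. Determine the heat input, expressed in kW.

liquid -24.4→98.4 °C: 275.07 kJ/kg
vaporisation at 98.4 °C: 317 kJ/kg
vapour 98.4→179 °C: 133.8 kJ/kg
Δh = 275.07 + 317 + 133.8 = 725.87 kJ/kg
Q = ṁ·Δh = 1814 kg/h × 725.87 kJ/kg = 1.3167e+06 kJ/h
|Q| = 365.76 kW

Q = 366 kW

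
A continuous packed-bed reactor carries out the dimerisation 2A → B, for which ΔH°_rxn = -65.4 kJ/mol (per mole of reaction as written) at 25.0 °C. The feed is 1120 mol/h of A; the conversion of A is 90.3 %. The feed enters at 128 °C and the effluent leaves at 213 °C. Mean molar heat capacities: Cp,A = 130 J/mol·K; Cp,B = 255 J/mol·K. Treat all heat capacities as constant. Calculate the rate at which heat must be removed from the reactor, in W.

Extent of reaction ξ = 0.903 × 1120 / 2 = 505.68 mol/h
Reaction term: ξ·ΔH°_rxn = 505.68 × -65.4 = -33071 kJ/h
Sensible, feed 128→25 °C: -14997 kJ/h
Outlet flows (mol/h): A 108.64, B 505.68
Sensible, products 25→213 °C: 26897 kJ/h
Q = ΔH = -21171 kJ/h = -5.8808 kW
Heat removed = 5880.8 W

Q_out = 5880 W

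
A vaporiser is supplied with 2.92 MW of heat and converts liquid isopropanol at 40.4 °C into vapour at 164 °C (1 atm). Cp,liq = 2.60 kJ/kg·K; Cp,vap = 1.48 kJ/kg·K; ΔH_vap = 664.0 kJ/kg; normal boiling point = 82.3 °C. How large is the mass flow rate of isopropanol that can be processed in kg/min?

ṁ = 196 kg/min

Δh = 2.60×(82.3−40.4) + 664.0 + 1.48×(164−82.3) = 893.86 kJ/kg
Q = 2.92 MW = 2920 kJ/s = 175200 kJ/min
ṁ = Q/Δh = 175200 / 893.86 = 196 kg/min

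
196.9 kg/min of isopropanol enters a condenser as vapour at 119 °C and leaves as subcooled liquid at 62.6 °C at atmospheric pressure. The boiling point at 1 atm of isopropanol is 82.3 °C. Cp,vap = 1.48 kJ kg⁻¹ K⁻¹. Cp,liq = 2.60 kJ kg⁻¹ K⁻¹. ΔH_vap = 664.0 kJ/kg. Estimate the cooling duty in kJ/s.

Q_c = 2530 kJ/s

vapour 119→82.3 °C: -54.316 kJ/kg
condensation at 82.3 °C: -664 kJ/kg
liquid 82.3→62.6 °C: -51.22 kJ/kg
Δh = -54.316 + -664 + -51.22 = -769.54 kJ/kg
Q = ṁ·Δh = 196.9 kg/min × -769.54 kJ/kg = -151520 kJ/min
|Q| = 2525.4 kW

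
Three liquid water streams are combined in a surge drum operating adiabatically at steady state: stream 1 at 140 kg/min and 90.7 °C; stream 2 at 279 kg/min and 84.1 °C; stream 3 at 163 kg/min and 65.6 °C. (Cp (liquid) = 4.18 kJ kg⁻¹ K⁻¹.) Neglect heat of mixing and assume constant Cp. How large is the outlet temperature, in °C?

Adiabatic, steady state ⇒ Σ ṁᵢCp,ᵢ(T_out − Tᵢ) = 0
Σ ṁᵢCp,ᵢTᵢ = 140×4.18×90.7 + 279×4.18×84.1 + 163×4.18×65.6 = 195850
Σ ṁᵢCp,ᵢ = 140×4.18 + 279×4.18 + 163×4.18 = 2432.8
T_out = 195850 / 2432.8 = 80.506 °C

T_out = 80.5 °C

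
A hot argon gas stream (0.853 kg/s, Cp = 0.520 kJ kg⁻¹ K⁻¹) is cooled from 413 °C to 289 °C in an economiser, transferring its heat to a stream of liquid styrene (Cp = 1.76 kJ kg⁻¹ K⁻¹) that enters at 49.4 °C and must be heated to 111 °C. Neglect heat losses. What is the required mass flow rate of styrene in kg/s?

Heat released by hot stream: Q = 0.853 × 0.520 × (413 − 289) = 55.001 kJ/s
Energy balance on cold side (adiabatic exchanger): Q = ṁ_c·Cp_c·(T_c,out − T_c,in)
ṁ_c = 55.001 / [1.76 × (111 − 49.4)] = 0.50732 kg/s

ṁ_c = 0.507 kg/s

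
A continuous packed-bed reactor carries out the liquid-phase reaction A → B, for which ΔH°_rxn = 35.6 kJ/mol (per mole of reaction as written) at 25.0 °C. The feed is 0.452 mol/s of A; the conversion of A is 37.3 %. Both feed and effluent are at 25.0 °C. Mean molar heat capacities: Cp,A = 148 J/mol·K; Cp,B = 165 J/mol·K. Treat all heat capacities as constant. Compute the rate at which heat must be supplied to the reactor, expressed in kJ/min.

Q_in = 360 kJ/min

Extent of reaction ξ = 0.373 × 0.452 = 0.1686 mol/s
Reaction term: ξ·ΔH°_rxn = 0.1686 × 35.6 = 6.002 kJ/s
Q = ΔH = 6.002 kJ/s = 6.002 kW
Heat supplied = 360.12 kJ/min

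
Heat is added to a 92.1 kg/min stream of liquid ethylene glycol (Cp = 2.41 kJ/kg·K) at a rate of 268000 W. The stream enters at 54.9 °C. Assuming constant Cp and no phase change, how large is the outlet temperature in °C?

Q = 268000 W = 16080 kJ/min
ΔT = Q/(ṁ·Cp) = 16080/(92.1×2.41) = 72.445 K
T_out = 54.9 + 72.445 = 127.35 °C

T_out = 127 °C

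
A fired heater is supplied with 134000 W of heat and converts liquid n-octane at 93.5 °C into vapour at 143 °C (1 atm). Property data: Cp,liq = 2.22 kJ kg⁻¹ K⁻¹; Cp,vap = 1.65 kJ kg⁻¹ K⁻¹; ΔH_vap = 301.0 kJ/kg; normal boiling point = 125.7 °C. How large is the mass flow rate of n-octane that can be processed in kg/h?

ṁ = 1200 kg/h

Δh = 2.22×(125.7−93.5) + 301.0 + 1.65×(143−125.7) = 401.03 kJ/kg
Q = 134000 W = 134 kJ/s = 482400 kJ/h
ṁ = Q/Δh = 482400 / 401.03 = 1202.9 kg/h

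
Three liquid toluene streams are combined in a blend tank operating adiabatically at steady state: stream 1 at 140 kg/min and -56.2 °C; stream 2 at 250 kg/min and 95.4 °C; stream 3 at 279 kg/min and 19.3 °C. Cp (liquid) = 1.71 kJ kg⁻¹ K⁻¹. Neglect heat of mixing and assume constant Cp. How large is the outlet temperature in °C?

T_out = 31.9 °C

Adiabatic, steady state ⇒ Σ ṁᵢCp,ᵢ(T_out − Tᵢ) = 0
Σ ṁᵢCp,ᵢTᵢ = 140×1.71×-56.2 + 250×1.71×95.4 + 279×1.71×19.3 = 36537
Σ ṁᵢCp,ᵢ = 140×1.71 + 250×1.71 + 279×1.71 = 1144
T_out = 36537 / 1144 = 31.938 °C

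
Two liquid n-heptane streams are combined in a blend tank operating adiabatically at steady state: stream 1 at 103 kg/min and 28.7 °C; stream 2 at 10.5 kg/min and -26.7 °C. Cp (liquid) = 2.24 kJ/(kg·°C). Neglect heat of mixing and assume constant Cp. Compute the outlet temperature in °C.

T_out = 23.6 °C

Energy balance with Q = 0: Σ ṁᵢCp,ᵢ(T_out − Tᵢ) = 0
Σ ṁᵢCp,ᵢTᵢ = 103×2.24×28.7 + 10.5×2.24×-26.7 = 5993.7
Σ ṁᵢCp,ᵢ = 103×2.24 + 10.5×2.24 = 254.24
T_out = 5993.7 / 254.24 = 23.575 °C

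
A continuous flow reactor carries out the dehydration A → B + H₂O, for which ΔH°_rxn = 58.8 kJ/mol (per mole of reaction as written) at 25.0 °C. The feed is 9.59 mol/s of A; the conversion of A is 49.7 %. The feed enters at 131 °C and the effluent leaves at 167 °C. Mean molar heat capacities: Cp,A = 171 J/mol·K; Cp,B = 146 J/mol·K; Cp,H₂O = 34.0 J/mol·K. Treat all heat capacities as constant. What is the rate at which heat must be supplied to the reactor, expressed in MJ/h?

Q_in = 1240 MJ/h

Extent of reaction ξ = 0.497 × 9.59 = 4.7662 mol/s
Reaction term: ξ·ΔH°_rxn = 4.7662 × 58.8 = 280.25 kJ/s
Sensible, feed 131→25 °C: -173.83 kJ/s
Outlet flows (mol/s): A 4.8238, B 4.7662, H₂O 4.7662
Sensible, products 25→167 °C: 238.96 kJ/s
Q = ΔH = 345.38 kJ/s = 345.38 kW
Heat supplied = 1243.4 MJ/h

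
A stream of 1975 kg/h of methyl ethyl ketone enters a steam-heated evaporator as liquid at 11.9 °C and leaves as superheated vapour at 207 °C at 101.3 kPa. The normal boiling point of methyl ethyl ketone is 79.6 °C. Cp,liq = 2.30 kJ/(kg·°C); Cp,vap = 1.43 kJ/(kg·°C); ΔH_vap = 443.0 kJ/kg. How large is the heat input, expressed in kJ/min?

liquid 11.9→79.6 °C: 155.71 kJ/kg
vaporisation at 79.6 °C: 443 kJ/kg
vapour 79.6→207 °C: 182.18 kJ/kg
Δh = 155.71 + 443 + 182.18 = 780.89 kJ/kg
Q = ṁ·Δh = 1975 kg/h × 780.89 kJ/kg = 1.5423e+06 kJ/h
|Q| = 428.41 kW = 25704 kJ/min

Q = 25700 kJ/min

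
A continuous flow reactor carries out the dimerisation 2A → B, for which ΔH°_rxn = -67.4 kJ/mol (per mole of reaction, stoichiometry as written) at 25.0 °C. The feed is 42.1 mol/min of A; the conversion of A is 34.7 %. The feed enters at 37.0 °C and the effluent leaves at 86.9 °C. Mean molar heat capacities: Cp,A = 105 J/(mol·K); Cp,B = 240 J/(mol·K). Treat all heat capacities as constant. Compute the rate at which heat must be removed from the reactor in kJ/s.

Extent of reaction ξ = 0.347 × 42.1 / 2 = 7.3043 mol/min
Reaction term: ξ·ΔH°_rxn = 7.3043 × -67.4 = -492.31 kJ/min
Sensible, feed 37.0→25 °C: -53.046 kJ/min
Outlet flows (mol/min): A 27.491, B 7.3043
Sensible, products 25→86.9 °C: 287.19 kJ/min
Q = ΔH = -258.17 kJ/min = -4.3028 kW
Heat removed = 4.3028 kJ/s

Q_out = 4.30 kJ/s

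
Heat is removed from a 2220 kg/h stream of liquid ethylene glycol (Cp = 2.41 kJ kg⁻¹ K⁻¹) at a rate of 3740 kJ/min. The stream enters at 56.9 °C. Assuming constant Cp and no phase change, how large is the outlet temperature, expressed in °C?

Q = 3740 kJ/min = 224400 kJ/h
ΔT = Q/(ṁ·Cp) = 224400/(2220×2.41) = 41.942 K
T_out = 56.9 − 41.942 = 14.958 °C

T_out = 15.0 °C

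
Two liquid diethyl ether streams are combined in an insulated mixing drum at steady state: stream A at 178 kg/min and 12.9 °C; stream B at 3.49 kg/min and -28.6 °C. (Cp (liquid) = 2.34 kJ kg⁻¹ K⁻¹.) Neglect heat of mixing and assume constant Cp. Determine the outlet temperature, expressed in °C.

No heat crosses the boundary, so H_out = H_in.
Σ ṁᵢCp,ᵢTᵢ = 178×2.34×12.9 + 3.49×2.34×-28.6 = 5139.5
Σ ṁᵢCp,ᵢ = 178×2.34 + 3.49×2.34 = 424.69
T_out = 5139.5 / 424.69 = 12.102 °C

T_out = 12.1 °C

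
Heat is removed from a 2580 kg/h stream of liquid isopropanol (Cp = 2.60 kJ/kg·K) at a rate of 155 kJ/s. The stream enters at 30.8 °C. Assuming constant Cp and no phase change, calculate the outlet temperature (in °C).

T_out = -52.4 °C

Q = 155 kJ/s = 558000 kJ/h
ΔT = Q/(ṁ·Cp) = 558000/(2580×2.60) = 83.184 K
T_out = 30.8 − 83.184 = -52.384 °C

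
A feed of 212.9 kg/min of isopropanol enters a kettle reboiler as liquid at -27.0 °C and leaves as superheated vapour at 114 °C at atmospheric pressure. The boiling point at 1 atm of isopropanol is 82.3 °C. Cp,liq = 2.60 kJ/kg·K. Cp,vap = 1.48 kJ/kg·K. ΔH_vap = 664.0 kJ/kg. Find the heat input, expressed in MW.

liquid -27.0→82.3 °C: 284.18 kJ/kg
vaporisation at 82.3 °C: 664 kJ/kg
vapour 82.3→114 °C: 46.916 kJ/kg
Δh = 284.18 + 664 + 46.916 = 995.1 kJ/kg
Q = ṁ·Δh = 212.9 kg/min × 995.1 kJ/kg = 211860 kJ/min
|Q| = 3530.9 kW = 3.5309 MW

Q = 3.53 MW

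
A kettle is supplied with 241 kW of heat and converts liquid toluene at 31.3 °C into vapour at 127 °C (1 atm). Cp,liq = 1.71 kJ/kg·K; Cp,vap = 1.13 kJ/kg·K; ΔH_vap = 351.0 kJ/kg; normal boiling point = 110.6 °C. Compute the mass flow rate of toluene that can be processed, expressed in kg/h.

Δh = 1.71×(110.6−31.3) + 351.0 + 1.13×(127−110.6) = 505.13 kJ/kg
Q = 241 kW = 241 kJ/s = 867600 kJ/h
ṁ = Q/Δh = 867600 / 505.13 = 1717.6 kg/h

ṁ = 1720 kg/h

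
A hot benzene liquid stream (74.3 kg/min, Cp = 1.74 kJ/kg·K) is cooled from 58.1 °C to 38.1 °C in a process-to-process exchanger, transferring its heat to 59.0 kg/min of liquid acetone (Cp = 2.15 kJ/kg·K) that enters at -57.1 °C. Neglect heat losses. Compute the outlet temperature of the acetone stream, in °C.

Heat released by hot stream: Q = 74.3 × 1.74 × (58.1 − 38.1) = 2585.6 kJ/min
Energy balance on cold side (adiabatic exchanger): Q = ṁ_c·Cp_c·(T_c,out − T_c,in)
T_c,out = -57.1 + 2585.6/(59.0 × 2.15) = -36.717 °C

T_c,out = -36.7 °C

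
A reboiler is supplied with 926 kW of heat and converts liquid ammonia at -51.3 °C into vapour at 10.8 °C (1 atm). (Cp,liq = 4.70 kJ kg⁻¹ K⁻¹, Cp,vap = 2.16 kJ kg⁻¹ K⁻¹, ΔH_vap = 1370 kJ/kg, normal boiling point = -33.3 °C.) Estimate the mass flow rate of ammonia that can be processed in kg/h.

ṁ = 2150 kg/h

Δh = 4.70×(-33.3−-51.3) + 1370 + 2.16×(10.8−-33.3) = 1549.9 kJ/kg
Q = 926 kW = 926 kJ/s = 3.3336e+06 kJ/h
ṁ = Q/Δh = 3.3336e+06 / 1549.9 = 2150.9 kg/h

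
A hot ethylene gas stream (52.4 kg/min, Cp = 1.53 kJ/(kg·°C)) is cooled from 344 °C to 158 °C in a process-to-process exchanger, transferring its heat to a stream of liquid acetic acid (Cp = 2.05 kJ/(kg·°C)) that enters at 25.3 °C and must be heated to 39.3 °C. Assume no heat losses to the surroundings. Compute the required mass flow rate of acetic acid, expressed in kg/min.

Heat released by hot stream: Q = 52.4 × 1.53 × (344 − 158) = 14912 kJ/min
Energy balance on cold side (adiabatic exchanger): Q = ṁ_c·Cp_c·(T_c,out − T_c,in)
ṁ_c = 14912 / [2.05 × (39.3 − 25.3)] = 519.58 kg/min

ṁ_c = 520 kg/min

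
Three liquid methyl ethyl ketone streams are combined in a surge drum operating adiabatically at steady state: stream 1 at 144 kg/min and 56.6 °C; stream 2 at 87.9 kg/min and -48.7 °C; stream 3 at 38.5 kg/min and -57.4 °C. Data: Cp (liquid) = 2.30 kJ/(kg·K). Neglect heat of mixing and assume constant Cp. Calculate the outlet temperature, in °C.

Adiabatic, steady state ⇒ Σ ṁᵢCp,ᵢ(T_out − Tᵢ) = 0
T_out = Σ ṁᵢCp,ᵢTᵢ / Σ ṁᵢCp,ᵢ
      = 3817.5 / 621.92 = 6.1382 °C

T_out = 6.14 °C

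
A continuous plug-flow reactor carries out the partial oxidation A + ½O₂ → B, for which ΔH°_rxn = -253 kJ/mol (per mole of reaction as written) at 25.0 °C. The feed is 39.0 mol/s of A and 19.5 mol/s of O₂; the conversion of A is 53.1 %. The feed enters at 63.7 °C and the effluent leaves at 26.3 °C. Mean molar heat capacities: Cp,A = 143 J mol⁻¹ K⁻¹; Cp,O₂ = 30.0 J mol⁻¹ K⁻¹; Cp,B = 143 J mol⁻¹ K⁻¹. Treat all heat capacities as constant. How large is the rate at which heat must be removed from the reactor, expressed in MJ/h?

Extent of reaction ξ = 0.531 × 39.0 = 20.709 mol/s
Reaction term: ξ·ΔH°_rxn = 20.709 × -253 = -5239.4 kJ/s
Sensible, feed 63.7→25 °C: -238.47 kJ/s
Outlet flows (mol/s): A 18.291, O₂ 9.1455, B 20.709
Sensible, products 25→26.3 °C: 7.6068 kJ/s
Q = ΔH = -5470.2 kJ/s = -5470.2 kW
Heat removed = 19693 MJ/h

Q_out = 19700 MJ/h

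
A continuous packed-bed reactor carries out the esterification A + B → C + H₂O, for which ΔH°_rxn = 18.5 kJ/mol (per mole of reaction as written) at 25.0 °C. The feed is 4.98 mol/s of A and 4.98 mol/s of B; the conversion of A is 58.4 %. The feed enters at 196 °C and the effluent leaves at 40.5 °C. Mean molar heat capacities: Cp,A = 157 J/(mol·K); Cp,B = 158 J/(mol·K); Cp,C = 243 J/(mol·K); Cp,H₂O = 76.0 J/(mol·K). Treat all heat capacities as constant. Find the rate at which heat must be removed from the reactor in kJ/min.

Extent of reaction ξ = 0.584 × 4.98 = 2.9083 mol/s
Reaction term: ξ·ΔH°_rxn = 2.9083 × 18.5 = 53.804 kJ/s
Sensible, feed 196→25 °C: -268.25 kJ/s
Outlet flows (mol/s): A 2.0717, B 2.0717, C 2.9083, H₂O 2.9083
Sensible, products 25→40.5 °C: 24.495 kJ/s
Q = ΔH = -189.95 kJ/s = -189.95 kW
Heat removed = 11397 kJ/min

Q_out = 11400 kJ/min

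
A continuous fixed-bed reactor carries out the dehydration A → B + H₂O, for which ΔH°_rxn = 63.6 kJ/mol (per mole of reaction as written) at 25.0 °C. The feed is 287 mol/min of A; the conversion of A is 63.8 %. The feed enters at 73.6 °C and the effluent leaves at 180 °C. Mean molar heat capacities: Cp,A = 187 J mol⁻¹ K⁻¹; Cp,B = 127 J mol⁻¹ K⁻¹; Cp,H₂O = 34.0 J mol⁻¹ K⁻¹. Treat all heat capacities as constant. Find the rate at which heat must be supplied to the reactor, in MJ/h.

Extent of reaction ξ = 0.638 × 287 = 183.11 mol/min
Reaction term: ξ·ΔH°_rxn = 183.11 × 63.6 = 11646 kJ/min
Sensible, feed 73.6→25 °C: -2608.3 kJ/min
Outlet flows (mol/min): A 103.89, B 183.11, H₂O 183.11
Sensible, products 25→180 °C: 7580.8 kJ/min
Q = ΔH = 16618 kJ/min = 276.97 kW
Heat supplied = 997.08 MJ/h

Q_in = 997 MJ/h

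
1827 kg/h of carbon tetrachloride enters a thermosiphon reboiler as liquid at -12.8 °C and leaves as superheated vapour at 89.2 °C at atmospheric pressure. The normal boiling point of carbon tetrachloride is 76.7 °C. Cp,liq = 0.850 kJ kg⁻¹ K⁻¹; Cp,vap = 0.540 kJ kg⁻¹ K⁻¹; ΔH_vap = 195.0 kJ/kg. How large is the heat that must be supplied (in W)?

Q = 141000 W

liquid -12.8→76.7 °C: 76.075 kJ/kg
vaporisation at 76.7 °C: 195 kJ/kg
vapour 76.7→89.2 °C: 6.75 kJ/kg
Δh = 76.075 + 195 + 6.75 = 277.82 kJ/kg
Q = ṁ·Δh = 1827 kg/h × 277.82 kJ/kg = 507590 kJ/h
|Q| = 141 kW = 141000 W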